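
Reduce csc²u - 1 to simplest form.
csc²u - 1 = cot²u (using Pythagorean identity)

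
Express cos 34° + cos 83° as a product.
cos 34° + cos 83° = 2 cos(58.5°) cos(-24.5°)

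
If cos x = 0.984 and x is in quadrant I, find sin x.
sin x = 0.1782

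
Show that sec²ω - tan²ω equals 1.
LHS = 1/cos²ω - sin²ω/cos²ω = (1 - sin²ω)/cos²ω = cos²ω/cos²ω = 1 = RHS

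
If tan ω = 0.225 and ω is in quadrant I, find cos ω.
cos ω = 0.9756 (using tan²ω + 1 = sec²ω)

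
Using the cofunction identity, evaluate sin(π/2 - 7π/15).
sin(π/2 - 7π/15) = cos(7π/15) = 0.1045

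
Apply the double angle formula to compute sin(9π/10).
sin(9π/10) = 2 sin 9π/20 cos 9π/20 = 0.309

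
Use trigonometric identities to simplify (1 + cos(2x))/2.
(1 + cos(2x))/2 = cos²x (using Power reduction)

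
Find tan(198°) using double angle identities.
tan(198°) = 2 tan 99° / (1 - tan²99°) = 0.3249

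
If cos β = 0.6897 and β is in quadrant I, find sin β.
sin β = 0.7241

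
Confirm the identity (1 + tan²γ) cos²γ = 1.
LHS = sec²γ · cos²γ = (1/cos²γ) · cos²γ = 1 = RHS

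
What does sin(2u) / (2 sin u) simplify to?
sin(2u) / (2 sin u) = cos u (using Double angle)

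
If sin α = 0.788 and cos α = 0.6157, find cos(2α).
cos(2α) = cos²α - sin²α = -0.2419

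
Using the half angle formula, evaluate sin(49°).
sin(49°) = √((1 - cos 98°)/2) = 0.7547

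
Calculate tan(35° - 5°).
tan(35° - 5°) = (tan 35° - tan 5°)/(1 + tan 35° tan 5°) = √3/3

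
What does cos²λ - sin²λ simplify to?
cos²λ - sin²λ = cos(2λ) (using Double angle)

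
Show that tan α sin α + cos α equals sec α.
LHS = sin²α/cos α + cos α = (sin²α + cos²α)/cos α = 1/cos α = sec α = RHS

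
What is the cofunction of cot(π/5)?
cot(π/5) = tan(π/2 - π/5) = tan(3π/10)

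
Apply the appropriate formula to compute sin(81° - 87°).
sin(81° - 87°) = sin 81° cos 87° - cos 81° sin 87° = -0.1045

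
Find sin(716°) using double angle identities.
sin(716°) = 2 sin 358° cos 358° = -0.06976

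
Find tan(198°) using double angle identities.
tan(198°) = 2 tan 99° / (1 - tan²99°) = 0.3249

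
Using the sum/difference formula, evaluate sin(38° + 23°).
sin(38° + 23°) = sin 38° cos 23° + cos 38° sin 23° = 0.8746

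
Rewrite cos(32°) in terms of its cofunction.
cos(32°) = sin(90° - 32°) = sin(58°)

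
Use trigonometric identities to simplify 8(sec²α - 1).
8(sec²α - 1) = 8(tan²α) (using Pythagorean identity)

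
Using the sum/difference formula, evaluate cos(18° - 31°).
cos(18° - 31°) = cos 18° cos 31° + sin 18° sin 31° = 0.9744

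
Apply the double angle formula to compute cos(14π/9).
cos(14π/9) = cos²7π/9 - sin²7π/9 = 0.1736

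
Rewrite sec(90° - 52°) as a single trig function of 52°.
sec(90° - 52°) = csc(52°)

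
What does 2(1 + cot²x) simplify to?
2(1 + cot²x) = 2(csc²x) (using Pythagorean identity)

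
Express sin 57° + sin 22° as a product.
sin 57° + sin 22° = 2 sin(39.5°) cos(17.5°)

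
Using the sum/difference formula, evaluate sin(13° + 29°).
sin(13° + 29°) = sin 13° cos 29° + cos 13° sin 29° = 0.6691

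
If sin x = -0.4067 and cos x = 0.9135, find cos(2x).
cos(2x) = cos²x - sin²x = 0.6691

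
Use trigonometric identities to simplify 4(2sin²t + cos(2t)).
4(2sin²t + cos(2t)) = 4 (using Double angle)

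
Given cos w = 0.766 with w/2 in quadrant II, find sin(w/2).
sin(w/2) = ±√((1 - cos w)/2); positive since w/2 ∈ QII, so sin(w/2) = 0.3421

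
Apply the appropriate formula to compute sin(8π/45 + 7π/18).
sin(8π/45 + 7π/18) = sin 8π/45 cos 7π/18 + cos 8π/45 sin 7π/18 = 0.9781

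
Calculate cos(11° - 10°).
cos(11° - 10°) = cos 11° cos 10° + sin 11° sin 10° = 0.9998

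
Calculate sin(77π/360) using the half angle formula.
sin(77π/360) = √((1 - cos 77π/180)/2) = 0.6225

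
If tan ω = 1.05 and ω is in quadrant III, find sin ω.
sin ω = -0.7241 (using tan²ω + 1 = sec²ω)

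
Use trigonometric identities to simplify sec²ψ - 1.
sec²ψ - 1 = tan²ψ (using Pythagorean identity)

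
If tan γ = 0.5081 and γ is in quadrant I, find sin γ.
sin γ = 0.453 (using tan²γ + 1 = sec²γ)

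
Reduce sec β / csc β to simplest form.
sec β / csc β = tan β (using Reciprocal identities)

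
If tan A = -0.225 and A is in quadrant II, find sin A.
sin A = 0.2195 (using tan²A + 1 = sec²A)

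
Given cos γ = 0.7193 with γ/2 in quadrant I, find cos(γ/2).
cos(γ/2) = ±√((1 + cos γ)/2); positive since γ/2 ∈ QI, so cos(γ/2) = 0.9272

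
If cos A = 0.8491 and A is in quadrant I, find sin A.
sin A = 0.5282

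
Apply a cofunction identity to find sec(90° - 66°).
sec(90° - 66°) = csc(66°) = 1.095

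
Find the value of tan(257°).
tan(257°) = 4.331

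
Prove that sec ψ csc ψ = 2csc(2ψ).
RHS = 2/sin(2ψ) = 2/(2 sin ψ cos ψ) = 1/(sin ψ cos ψ) = (1/cos ψ)(1/sin ψ) = sec ψ csc ψ = LHS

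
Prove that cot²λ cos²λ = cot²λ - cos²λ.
RHS = cos²λ/sin²λ - cos²λ = cos²λ(1/sin²λ - 1) = cos²λ · (1 - sin²λ)/sin²λ = cos²λ · cos²λ/sin²λ = cos²λ · cot²λ = LHS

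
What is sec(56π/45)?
sec(56π/45) = -1.39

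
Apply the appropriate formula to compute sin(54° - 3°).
sin(54° - 3°) = sin 54° cos 3° - cos 54° sin 3° = 0.7771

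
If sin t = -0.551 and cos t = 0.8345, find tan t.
tan t = sin t / cos t = -0.6603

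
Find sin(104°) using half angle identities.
sin(104°) = √((1 - cos 208°)/2) = 0.9703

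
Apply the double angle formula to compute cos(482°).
cos(482°) = 1 - 2sin²241° = -0.5299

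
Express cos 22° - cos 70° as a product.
cos 22° - cos 70° = -2 sin(46°) sin(-24°)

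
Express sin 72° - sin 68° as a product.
sin 72° - sin 68° = 2 cos(70°) sin(2°)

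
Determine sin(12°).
sin(12°) = 0.2079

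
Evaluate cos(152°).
cos(152°) = -0.8829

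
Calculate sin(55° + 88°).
sin(55° + 88°) = sin 55° cos 88° + cos 55° sin 88° = 0.6018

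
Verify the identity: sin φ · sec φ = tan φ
LHS = sin φ · (1/cos φ) = sin φ/cos φ = tan φ = RHS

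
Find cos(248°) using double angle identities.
cos(248°) = 2cos²124° - 1 = -0.3746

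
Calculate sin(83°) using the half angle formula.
sin(83°) = √((1 - cos 166°)/2) = 0.9925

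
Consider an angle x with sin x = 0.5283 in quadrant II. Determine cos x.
cos x = ±√(1 - sin²x) = -0.8491 (negative in QII)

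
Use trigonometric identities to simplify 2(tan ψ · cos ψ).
2(tan ψ · cos ψ) = 2(sin ψ) (using Quotient identity)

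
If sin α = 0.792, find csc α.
csc α = 1/sin α = 1.263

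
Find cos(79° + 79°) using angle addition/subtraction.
cos(79° + 79°) = cos 79° cos 79° - sin 79° sin 79° = -0.9272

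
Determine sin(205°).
sin(205°) = -0.4226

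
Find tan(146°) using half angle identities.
tan(146°) = sin 292° / (1 + cos 292°) = -0.6745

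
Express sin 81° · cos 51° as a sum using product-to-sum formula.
sin 81° cos 51° = (1/2)[sin(81°+51°) + sin(81°-51°)]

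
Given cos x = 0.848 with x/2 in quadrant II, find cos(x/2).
cos(x/2) = ±√((1 + cos x)/2); negative since x/2 ∈ QII, so cos(x/2) = -0.9612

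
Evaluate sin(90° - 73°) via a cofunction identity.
sin(90° - 73°) = cos(73°) = 0.2924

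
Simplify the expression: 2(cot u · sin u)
2(cot u · sin u) = 2(cos u) (using Quotient identity)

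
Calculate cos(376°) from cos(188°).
cos(376°) = cos²188° - sin²188° = 0.9613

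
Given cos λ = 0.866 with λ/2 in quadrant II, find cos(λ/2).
cos(λ/2) = ±√((1 + cos λ)/2); negative since λ/2 ∈ QII, so cos(λ/2) = -0.9659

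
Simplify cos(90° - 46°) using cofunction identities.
cos(90° - 46°) = sin(46°)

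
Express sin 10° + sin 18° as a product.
sin 10° + sin 18° = 2 sin(14°) cos(-4°)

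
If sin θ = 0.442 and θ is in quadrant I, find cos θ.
cos θ = 0.897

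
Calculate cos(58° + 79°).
cos(58° + 79°) = cos 58° cos 79° - sin 58° sin 79° = -0.7314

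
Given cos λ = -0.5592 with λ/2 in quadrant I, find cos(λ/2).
cos(λ/2) = ±√((1 + cos λ)/2); positive since λ/2 ∈ QI, so cos(λ/2) = 0.4695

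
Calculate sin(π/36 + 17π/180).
sin(π/36 + 17π/180) = sin π/36 cos 17π/180 + cos π/36 sin 17π/180 = 0.3746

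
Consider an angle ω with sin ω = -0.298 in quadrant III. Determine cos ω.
cos ω = ±√(1 - sin²ω) = -0.9546 (negative in QIII)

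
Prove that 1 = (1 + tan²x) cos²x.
RHS = sec²x · cos²x = (1/cos²x) · cos²x = 1 = LHS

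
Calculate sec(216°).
sec(216°) = -1.236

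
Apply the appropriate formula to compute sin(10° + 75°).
sin(10° + 75°) = sin 10° cos 75° + cos 10° sin 75° = 0.9962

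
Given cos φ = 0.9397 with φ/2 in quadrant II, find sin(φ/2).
sin(φ/2) = ±√((1 - cos φ)/2); positive since φ/2 ∈ QII, so sin(φ/2) = 0.1736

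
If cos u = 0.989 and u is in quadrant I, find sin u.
sin u = 0.1479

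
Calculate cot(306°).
cot(306°) = -0.7265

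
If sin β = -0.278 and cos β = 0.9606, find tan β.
tan β = sin β / cos β = -0.2894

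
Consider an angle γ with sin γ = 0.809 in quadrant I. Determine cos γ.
cos γ = √(1 - sin²γ) = 0.5878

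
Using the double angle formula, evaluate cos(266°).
cos(266°) = cos²133° - sin²133° = -0.06976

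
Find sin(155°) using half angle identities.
sin(155°) = √((1 - cos 310°)/2) = 0.4226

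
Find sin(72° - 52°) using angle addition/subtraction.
sin(72° - 52°) = sin 72° cos 52° - cos 72° sin 52° = 0.342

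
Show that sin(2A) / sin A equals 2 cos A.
LHS = 2 sin A cos A / sin A = 2 cos A = RHS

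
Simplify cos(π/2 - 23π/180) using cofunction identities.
cos(π/2 - 23π/180) = sin(23π/180)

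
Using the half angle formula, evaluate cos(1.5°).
cos(1.5°) = √((1 + cos 3°)/2) = 0.9997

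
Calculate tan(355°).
tan(355°) = -0.08749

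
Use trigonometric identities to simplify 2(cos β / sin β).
2(cos β / sin β) = 2(cot β) (using Quotient identity)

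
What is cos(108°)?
cos(108°) = -0.309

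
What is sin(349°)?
sin(349°) = -0.1908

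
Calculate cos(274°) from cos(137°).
cos(274°) = cos²137° - sin²137° = 0.06976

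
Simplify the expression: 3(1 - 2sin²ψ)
3(1 - 2sin²ψ) = 3(cos(2ψ)) (using Double angle)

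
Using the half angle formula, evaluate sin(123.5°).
sin(123.5°) = √((1 - cos 247°)/2) = 0.8339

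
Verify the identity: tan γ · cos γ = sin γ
LHS = (sin γ/cos γ) · cos γ = sin γ = RHS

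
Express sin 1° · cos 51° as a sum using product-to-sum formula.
sin 1° cos 51° = (1/2)[sin(1°+51°) + sin(1°-51°)]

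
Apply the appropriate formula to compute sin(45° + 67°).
sin(45° + 67°) = sin 45° cos 67° + cos 45° sin 67° = 0.9272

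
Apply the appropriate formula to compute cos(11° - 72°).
cos(11° - 72°) = cos 11° cos 72° + sin 11° sin 72° = 0.4848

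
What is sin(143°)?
sin(143°) = 0.6018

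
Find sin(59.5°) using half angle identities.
sin(59.5°) = √((1 - cos 119°)/2) = 0.8616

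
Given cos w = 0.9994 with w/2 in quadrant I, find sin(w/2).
sin(w/2) = ±√((1 - cos w)/2); positive since w/2 ∈ QI, so sin(w/2) = 0.01732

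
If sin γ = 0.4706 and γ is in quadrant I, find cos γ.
cos γ = 0.8823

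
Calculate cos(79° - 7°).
cos(79° - 7°) = cos 79° cos 7° + sin 79° sin 7° = 0.309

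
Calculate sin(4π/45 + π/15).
sin(4π/45 + π/15) = sin 4π/45 cos π/15 + cos 4π/45 sin π/15 = 0.4695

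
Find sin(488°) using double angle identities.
sin(488°) = 2 sin 244° cos 244° = 0.788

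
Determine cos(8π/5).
cos(8π/5) = 0.309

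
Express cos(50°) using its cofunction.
cos(50°) = sin(90° - 50°) = sin(40°)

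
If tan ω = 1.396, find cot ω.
cot ω = 1/tan ω = 0.7163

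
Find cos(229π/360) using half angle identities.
cos(229π/360) = -√((1 + cos 229π/180)/2) = -0.4147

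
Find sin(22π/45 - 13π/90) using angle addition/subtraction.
sin(22π/45 - 13π/90) = sin 22π/45 cos 13π/90 - cos 22π/45 sin 13π/90 = 0.8829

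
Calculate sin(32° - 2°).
sin(32° - 2°) = sin 32° cos 2° - cos 32° sin 2° = 1/2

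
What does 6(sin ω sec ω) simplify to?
6(sin ω sec ω) = 6(tan ω) (using Reciprocal + quotient)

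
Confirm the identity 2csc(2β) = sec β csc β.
LHS = 2/sin(2β) = 2/(2 sin β cos β) = 1/(sin β cos β) = (1/cos β)(1/sin β) = sec β csc β = RHS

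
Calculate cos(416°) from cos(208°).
cos(416°) = cos²208° - sin²208° = 0.5592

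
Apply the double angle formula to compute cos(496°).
cos(496°) = cos²248° - sin²248° = -0.7193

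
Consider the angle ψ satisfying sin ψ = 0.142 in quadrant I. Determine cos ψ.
cos ψ = √(1 - sin²ψ) = 0.9899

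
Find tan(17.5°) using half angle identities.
tan(17.5°) = sin 35° / (1 + cos 35°) = 0.3153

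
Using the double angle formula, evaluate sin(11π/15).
sin(11π/15) = 2 sin 11π/30 cos 11π/30 = 0.7431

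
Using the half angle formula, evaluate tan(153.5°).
tan(153.5°) = sin 307° / (1 + cos 307°) = -0.4986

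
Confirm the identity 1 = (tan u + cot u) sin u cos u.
RHS = (sin u/cos u + cos u/sin u) sin u cos u = ((sin²u + cos²u)/(sin u cos u)) · sin u cos u = sin²u + cos²u = 1 = LHS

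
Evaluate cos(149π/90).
cos(149π/90) = 0.4695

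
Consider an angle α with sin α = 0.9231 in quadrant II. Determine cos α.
cos α = ±√(1 - sin²α) = -0.3846 (negative in QII)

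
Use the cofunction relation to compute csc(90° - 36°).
csc(90° - 36°) = sec(36°) = 1.236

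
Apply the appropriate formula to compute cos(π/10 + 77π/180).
cos(π/10 + 77π/180) = cos π/10 cos 77π/180 - sin π/10 sin 77π/180 = -0.08716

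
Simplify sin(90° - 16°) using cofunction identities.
sin(90° - 16°) = cos(16°)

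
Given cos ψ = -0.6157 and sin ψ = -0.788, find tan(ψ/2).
tan(ψ/2) = sin ψ / (1 + cos ψ) = -2.05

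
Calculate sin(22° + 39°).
sin(22° + 39°) = sin 22° cos 39° + cos 22° sin 39° = 0.8746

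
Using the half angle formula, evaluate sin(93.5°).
sin(93.5°) = √((1 - cos 187°)/2) = 0.9981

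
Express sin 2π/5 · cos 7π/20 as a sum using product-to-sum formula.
sin 2π/5 cos 7π/20 = (1/2)[sin(2π/5+7π/20) + sin(2π/5-7π/20)]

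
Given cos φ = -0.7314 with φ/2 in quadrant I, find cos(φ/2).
cos(φ/2) = ±√((1 + cos φ)/2); positive since φ/2 ∈ QI, so cos(φ/2) = 0.3665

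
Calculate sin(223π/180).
sin(223π/180) = -0.682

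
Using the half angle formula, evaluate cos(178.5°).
cos(178.5°) = -√((1 + cos 357°)/2) = -0.9997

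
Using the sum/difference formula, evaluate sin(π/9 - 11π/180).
sin(π/9 - 11π/180) = sin π/9 cos 11π/180 - cos π/9 sin 11π/180 = 0.1564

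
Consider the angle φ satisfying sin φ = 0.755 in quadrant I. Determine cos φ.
cos φ = √(1 - sin²φ) = 0.6557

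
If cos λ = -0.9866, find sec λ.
sec λ = 1/cos λ = -1.014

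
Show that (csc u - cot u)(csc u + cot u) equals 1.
LHS = csc²u - cot²u = (1 + cot²u) - cot²u = 1 = RHS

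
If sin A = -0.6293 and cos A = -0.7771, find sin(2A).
sin(2A) = 2 sin A cos A = 0.9781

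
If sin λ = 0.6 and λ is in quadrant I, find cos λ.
cos λ = 0.8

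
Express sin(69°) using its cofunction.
sin(69°) = cos(90° - 69°) = cos(21°)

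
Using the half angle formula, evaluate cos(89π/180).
cos(89π/180) = √((1 + cos 89π/90)/2) = 0.01745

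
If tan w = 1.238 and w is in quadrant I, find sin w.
sin w = 0.7779 (using tan²w + 1 = sec²w)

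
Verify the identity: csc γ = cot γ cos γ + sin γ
RHS = cos²γ/sin γ + sin γ = (cos²γ + sin²γ)/sin γ = 1/sin γ = csc γ = LHS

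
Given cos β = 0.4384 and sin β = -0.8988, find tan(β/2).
tan(β/2) = sin β / (1 + cos β) = -0.6249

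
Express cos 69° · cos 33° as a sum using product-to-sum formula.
cos 69° cos 33° = (1/2)[cos(69°-33°) + cos(69°+33°)]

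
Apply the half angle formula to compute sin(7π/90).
sin(7π/90) = √((1 - cos 7π/45)/2) = 0.2419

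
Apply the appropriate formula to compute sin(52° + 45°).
sin(52° + 45°) = sin 52° cos 45° + cos 52° sin 45° = 0.9925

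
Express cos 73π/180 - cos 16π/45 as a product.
cos 73π/180 - cos 16π/45 = -2 sin(137π/360) sin(π/40)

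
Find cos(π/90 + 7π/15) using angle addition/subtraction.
cos(π/90 + 7π/15) = cos π/90 cos 7π/15 - sin π/90 sin 7π/15 = 0.06976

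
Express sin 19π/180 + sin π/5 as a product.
sin 19π/180 + sin π/5 = 2 sin(11π/72) cos(-17π/360)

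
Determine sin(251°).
sin(251°) = -0.9455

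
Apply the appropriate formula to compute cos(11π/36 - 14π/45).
cos(11π/36 - 14π/45) = cos 11π/36 cos 14π/45 + sin 11π/36 sin 14π/45 = 0.9998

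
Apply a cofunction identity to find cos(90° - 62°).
cos(90° - 62°) = sin(62°) = 0.8829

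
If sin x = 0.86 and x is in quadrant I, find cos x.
cos x = 0.5103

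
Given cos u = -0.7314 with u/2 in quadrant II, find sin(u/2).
sin(u/2) = ±√((1 - cos u)/2); positive since u/2 ∈ QII, so sin(u/2) = 0.9304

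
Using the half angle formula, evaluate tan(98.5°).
tan(98.5°) = sin 197° / (1 + cos 197°) = -6.691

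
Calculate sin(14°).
sin(14°) = 0.2419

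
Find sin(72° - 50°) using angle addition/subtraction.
sin(72° - 50°) = sin 72° cos 50° - cos 72° sin 50° = 0.3746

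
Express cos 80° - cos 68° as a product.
cos 80° - cos 68° = -2 sin(74°) sin(6°)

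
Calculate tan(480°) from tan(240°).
tan(480°) = 2 tan 240° / (1 - tan²240°) = -√3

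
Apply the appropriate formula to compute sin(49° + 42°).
sin(49° + 42°) = sin 49° cos 42° + cos 49° sin 42° = 0.9998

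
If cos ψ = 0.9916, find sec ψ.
sec ψ = 1/cos ψ = 1.008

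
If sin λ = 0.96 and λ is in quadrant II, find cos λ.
cos λ = -0.28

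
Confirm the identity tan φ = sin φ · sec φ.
RHS = sin φ · (1/cos φ) = sin φ/cos φ = tan φ = LHS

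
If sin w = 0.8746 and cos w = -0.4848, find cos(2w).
cos(2w) = cos²w - sin²w = -0.5299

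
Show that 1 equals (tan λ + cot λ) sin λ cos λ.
RHS = (sin λ/cos λ + cos λ/sin λ) sin λ cos λ = ((sin²λ + cos²λ)/(sin λ cos λ)) · sin λ cos λ = sin²λ + cos²λ = 1 = LHS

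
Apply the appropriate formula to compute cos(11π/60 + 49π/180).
cos(11π/60 + 49π/180) = cos 11π/60 cos 49π/180 - sin 11π/60 sin 49π/180 = 0.1392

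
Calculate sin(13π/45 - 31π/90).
sin(13π/45 - 31π/90) = sin 13π/45 cos 31π/90 - cos 13π/45 sin 31π/90 = -0.1736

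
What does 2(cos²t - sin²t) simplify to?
2(cos²t - sin²t) = 2(cos(2t)) (using Double angle)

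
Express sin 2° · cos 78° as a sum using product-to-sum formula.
sin 2° cos 78° = (1/2)[sin(2°+78°) + sin(2°-78°)]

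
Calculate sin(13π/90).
sin(13π/90) = 0.4384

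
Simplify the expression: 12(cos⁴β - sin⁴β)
12(cos⁴β - sin⁴β) = 12(cos(2β)) (using Factoring + double angle)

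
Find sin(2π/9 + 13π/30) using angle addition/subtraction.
sin(2π/9 + 13π/30) = sin 2π/9 cos 13π/30 + cos 2π/9 sin 13π/30 = 0.8829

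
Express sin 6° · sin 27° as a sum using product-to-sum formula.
sin 6° sin 27° = (1/2)[cos(6°-27°) - cos(6°+27°)]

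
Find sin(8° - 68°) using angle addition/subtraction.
sin(8° - 68°) = sin 8° cos 68° - cos 8° sin 68° = -√3/2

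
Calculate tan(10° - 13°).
tan(10° - 13°) = (tan 10° - tan 13°)/(1 + tan 10° tan 13°) = -0.05241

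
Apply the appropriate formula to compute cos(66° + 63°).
cos(66° + 63°) = cos 66° cos 63° - sin 66° sin 63° = -0.6293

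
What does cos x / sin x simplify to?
cos x / sin x = cot x (using Quotient identity)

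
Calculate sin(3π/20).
sin(3π/20) = 0.454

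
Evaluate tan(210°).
tan(210°) = √3/3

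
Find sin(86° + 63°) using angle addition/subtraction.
sin(86° + 63°) = sin 86° cos 63° + cos 86° sin 63° = 0.515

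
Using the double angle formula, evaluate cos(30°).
cos(30°) = cos²15° - sin²15° = √3/2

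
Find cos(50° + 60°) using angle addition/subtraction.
cos(50° + 60°) = cos 50° cos 60° - sin 50° sin 60° = -0.342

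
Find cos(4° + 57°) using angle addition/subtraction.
cos(4° + 57°) = cos 4° cos 57° - sin 4° sin 57° = 0.4848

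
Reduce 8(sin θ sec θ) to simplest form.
8(sin θ sec θ) = 8(tan θ) (using Reciprocal + quotient)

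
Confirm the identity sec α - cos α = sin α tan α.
LHS = 1/cos α - cos α = (1 - cos²α)/cos α = sin²α/cos α = sin α · (sin α/cos α) = sin α tan α = RHS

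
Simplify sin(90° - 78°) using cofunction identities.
sin(90° - 78°) = cos(78°)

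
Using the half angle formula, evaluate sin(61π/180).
sin(61π/180) = √((1 - cos 61π/90)/2) = 0.8746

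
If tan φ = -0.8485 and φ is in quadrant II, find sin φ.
sin φ = 0.647 (using tan²φ + 1 = sec²φ)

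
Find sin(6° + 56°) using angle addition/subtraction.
sin(6° + 56°) = sin 6° cos 56° + cos 6° sin 56° = 0.8829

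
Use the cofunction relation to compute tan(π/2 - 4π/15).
tan(π/2 - 4π/15) = cot(4π/15) = 0.9004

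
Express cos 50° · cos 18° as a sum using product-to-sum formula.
cos 50° cos 18° = (1/2)[cos(50°-18°) + cos(50°+18°)]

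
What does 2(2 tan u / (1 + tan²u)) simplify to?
2(2 tan u / (1 + tan²u)) = 2(sin(2u)) (using Double angle)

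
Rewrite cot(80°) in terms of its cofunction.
cot(80°) = tan(90° - 80°) = tan(10°)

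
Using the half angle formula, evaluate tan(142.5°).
tan(142.5°) = sin 285° / (1 + cos 285°) = -0.7673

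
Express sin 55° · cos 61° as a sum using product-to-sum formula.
sin 55° cos 61° = (1/2)[sin(55°+61°) + sin(55°-61°)]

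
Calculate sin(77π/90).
sin(77π/90) = 0.4384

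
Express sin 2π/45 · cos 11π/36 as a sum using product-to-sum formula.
sin 2π/45 cos 11π/36 = (1/2)[sin(2π/45+11π/36) + sin(2π/45-11π/36)]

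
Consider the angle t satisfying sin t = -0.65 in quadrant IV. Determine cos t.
cos t = √(1 - sin²t) = 0.7599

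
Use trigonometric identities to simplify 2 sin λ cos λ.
2 sin λ cos λ = sin(2λ) (using Double angle)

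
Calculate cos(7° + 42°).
cos(7° + 42°) = cos 7° cos 42° - sin 7° sin 42° = 0.6561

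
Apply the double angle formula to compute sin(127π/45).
sin(127π/45) = 2 sin 127π/90 cos 127π/90 = 0.5299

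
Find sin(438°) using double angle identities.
sin(438°) = 2 sin 219° cos 219° = 0.9781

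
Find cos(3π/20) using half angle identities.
cos(3π/20) = √((1 + cos 3π/10)/2) = 0.891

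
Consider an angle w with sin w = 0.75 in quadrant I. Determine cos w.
cos w = √(1 - sin²w) = 0.6614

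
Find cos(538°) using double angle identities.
cos(538°) = cos²269° - sin²269° = -0.9994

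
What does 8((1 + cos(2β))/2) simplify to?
8((1 + cos(2β))/2) = 8(cos²β) (using Power reduction)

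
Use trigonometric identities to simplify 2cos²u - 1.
2cos²u - 1 = cos(2u) (using Double angle)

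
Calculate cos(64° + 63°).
cos(64° + 63°) = cos 64° cos 63° - sin 64° sin 63° = -0.6018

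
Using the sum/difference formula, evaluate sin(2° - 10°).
sin(2° - 10°) = sin 2° cos 10° - cos 2° sin 10° = -0.1392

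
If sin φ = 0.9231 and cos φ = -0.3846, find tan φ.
tan φ = sin φ / cos φ = -2.4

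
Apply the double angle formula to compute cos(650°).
cos(650°) = cos²325° - sin²325° = 0.342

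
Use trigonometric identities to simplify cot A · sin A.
cot A · sin A = cos A (using Quotient identity)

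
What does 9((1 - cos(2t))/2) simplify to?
9((1 - cos(2t))/2) = 9(sin²t) (using Power reduction)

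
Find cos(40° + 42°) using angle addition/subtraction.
cos(40° + 42°) = cos 40° cos 42° - sin 40° sin 42° = 0.1392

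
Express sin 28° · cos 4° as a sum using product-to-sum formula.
sin 28° cos 4° = (1/2)[sin(28°+4°) + sin(28°-4°)]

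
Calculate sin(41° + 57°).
sin(41° + 57°) = sin 41° cos 57° + cos 41° sin 57° = 0.9903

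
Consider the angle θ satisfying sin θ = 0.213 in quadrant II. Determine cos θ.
cos θ = ±√(1 - sin²θ) = -0.9771 (negative in QII)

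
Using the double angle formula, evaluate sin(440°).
sin(440°) = 2 sin 220° cos 220° = 0.9848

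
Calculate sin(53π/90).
sin(53π/90) = 0.9613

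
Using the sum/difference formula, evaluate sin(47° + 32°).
sin(47° + 32°) = sin 47° cos 32° + cos 47° sin 32° = 0.9816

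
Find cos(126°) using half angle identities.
cos(126°) = -√((1 + cos 252°)/2) = -0.5878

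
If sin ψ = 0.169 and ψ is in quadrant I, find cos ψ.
cos ψ = 0.9856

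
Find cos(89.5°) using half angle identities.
cos(89.5°) = √((1 + cos 179°)/2) = 0.008727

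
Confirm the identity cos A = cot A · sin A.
RHS = (cos A/sin A) · sin A = cos A = LHS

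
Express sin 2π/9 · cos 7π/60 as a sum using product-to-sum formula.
sin 2π/9 cos 7π/60 = (1/2)[sin(2π/9+7π/60) + sin(2π/9-7π/60)]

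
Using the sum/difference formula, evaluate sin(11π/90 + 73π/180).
sin(11π/90 + 73π/180) = sin 11π/90 cos 73π/180 + cos 11π/90 sin 73π/180 = 0.9962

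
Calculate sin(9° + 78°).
sin(9° + 78°) = sin 9° cos 78° + cos 9° sin 78° = 0.9986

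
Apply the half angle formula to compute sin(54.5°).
sin(54.5°) = √((1 - cos 109°)/2) = 0.8141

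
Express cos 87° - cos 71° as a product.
cos 87° - cos 71° = -2 sin(79°) sin(8°)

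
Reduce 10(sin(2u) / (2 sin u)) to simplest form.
10(sin(2u) / (2 sin u)) = 10(cos u) (using Double angle)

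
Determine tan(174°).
tan(174°) = -0.1051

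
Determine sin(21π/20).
sin(21π/20) = -0.1564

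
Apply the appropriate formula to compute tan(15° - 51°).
tan(15° - 51°) = (tan 15° - tan 51°)/(1 + tan 15° tan 51°) = -0.7265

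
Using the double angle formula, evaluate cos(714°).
cos(714°) = cos²357° - sin²357° = 0.9945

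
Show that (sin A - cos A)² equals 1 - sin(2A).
LHS = sin²A - 2 sin A cos A + cos²A = (sin²A + cos²A) - 2 sin A cos A = 1 - sin(2A) = RHS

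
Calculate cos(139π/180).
cos(139π/180) = -0.7547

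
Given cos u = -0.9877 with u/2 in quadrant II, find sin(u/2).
sin(u/2) = ±√((1 - cos u)/2); positive since u/2 ∈ QII, so sin(u/2) = 0.9969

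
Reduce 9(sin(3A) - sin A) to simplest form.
9(sin(3A) - sin A) = 9(2 cos(2A) sin A) (using Sum-to-product)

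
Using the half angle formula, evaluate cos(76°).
cos(76°) = √((1 + cos 152°)/2) = 0.2419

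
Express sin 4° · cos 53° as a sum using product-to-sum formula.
sin 4° cos 53° = (1/2)[sin(4°+53°) + sin(4°-53°)]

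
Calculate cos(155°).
cos(155°) = -0.9063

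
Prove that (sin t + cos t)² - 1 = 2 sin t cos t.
LHS = sin²t + 2 sin t cos t + cos²t - 1 = (sin²t + cos²t) + 2 sin t cos t - 1 = 1 + 2 sin t cos t - 1 = 2 sin t cos t = RHS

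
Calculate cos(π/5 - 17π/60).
cos(π/5 - 17π/60) = cos π/5 cos 17π/60 + sin π/5 sin 17π/60 = (√6+√2)/4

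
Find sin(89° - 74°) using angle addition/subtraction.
sin(89° - 74°) = sin 89° cos 74° - cos 89° sin 74° = (√6-√2)/4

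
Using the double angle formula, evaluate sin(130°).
sin(130°) = 2 sin 65° cos 65° = 0.766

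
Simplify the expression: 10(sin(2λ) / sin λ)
10(sin(2λ) / sin λ) = 10(2 cos λ) (using Double angle)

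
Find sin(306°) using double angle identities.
sin(306°) = 2 sin 153° cos 153° = -0.809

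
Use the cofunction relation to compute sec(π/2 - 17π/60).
sec(π/2 - 17π/60) = csc(17π/60) = 1.287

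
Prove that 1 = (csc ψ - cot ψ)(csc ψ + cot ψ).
RHS = csc²ψ - cot²ψ = (1 + cot²ψ) - cot²ψ = 1 = LHS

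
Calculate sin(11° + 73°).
sin(11° + 73°) = sin 11° cos 73° + cos 11° sin 73° = 0.9945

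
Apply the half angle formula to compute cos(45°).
cos(45°) = √((1 + cos 90°)/2) = √2/2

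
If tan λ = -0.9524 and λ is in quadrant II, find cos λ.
cos λ = -0.7241 (using tan²λ + 1 = sec²λ)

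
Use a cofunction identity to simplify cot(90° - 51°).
cot(90° - 51°) = tan(51°)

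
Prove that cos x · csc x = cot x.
LHS = cos x · (1/sin x) = cos x/sin x = cot x = RHS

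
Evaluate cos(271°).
cos(271°) = 0.01745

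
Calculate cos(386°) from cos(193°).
cos(386°) = cos²193° - sin²193° = 0.8988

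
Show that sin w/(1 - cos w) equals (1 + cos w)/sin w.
LHS = sin w(1 + cos w) / ((1 - cos w)(1 + cos w)) = sin w(1 + cos w) / (1 - cos²w) = sin w(1 + cos w) / sin²w = (1 + cos w)/sin w = RHS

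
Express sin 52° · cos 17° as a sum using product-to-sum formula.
sin 52° cos 17° = (1/2)[sin(52°+17°) + sin(52°-17°)]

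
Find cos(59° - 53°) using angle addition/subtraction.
cos(59° - 53°) = cos 59° cos 53° + sin 59° sin 53° = 0.9945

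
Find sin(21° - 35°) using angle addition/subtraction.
sin(21° - 35°) = sin 21° cos 35° - cos 21° sin 35° = -0.2419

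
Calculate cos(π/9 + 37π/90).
cos(π/9 + 37π/90) = cos π/9 cos 37π/90 - sin π/9 sin 37π/90 = -0.06976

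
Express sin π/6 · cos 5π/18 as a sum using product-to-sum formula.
sin π/6 cos 5π/18 = (1/2)[sin(π/6+5π/18) + sin(π/6-5π/18)]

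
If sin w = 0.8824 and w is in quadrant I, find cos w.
cos w = 0.4705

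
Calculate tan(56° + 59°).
tan(56° + 59°) = (tan 56° + tan 59°)/(1 - tan 56° tan 59°) = -2.145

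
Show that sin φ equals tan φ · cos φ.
RHS = (sin φ/cos φ) · cos φ = sin φ = LHS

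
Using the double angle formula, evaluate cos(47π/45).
cos(47π/45) = 1 - 2sin²47π/90 = -0.9903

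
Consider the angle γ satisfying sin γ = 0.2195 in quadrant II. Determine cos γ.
cos γ = ±√(1 - sin²γ) = -0.9756 (negative in QII)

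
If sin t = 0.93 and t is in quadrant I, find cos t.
cos t = 0.3676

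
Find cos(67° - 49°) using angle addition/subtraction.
cos(67° - 49°) = cos 67° cos 49° + sin 67° sin 49° = 0.9511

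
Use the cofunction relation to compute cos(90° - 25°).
cos(90° - 25°) = sin(25°) = 0.4226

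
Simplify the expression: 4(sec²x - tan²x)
4(sec²x - tan²x) = 4 (using Pythagorean identity)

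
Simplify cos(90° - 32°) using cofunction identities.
cos(90° - 32°) = sin(32°)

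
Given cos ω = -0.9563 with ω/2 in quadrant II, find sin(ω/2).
sin(ω/2) = ±√((1 - cos ω)/2); positive since ω/2 ∈ QII, so sin(ω/2) = 0.989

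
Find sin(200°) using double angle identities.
sin(200°) = 2 sin 100° cos 100° = -0.342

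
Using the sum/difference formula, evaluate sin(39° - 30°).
sin(39° - 30°) = sin 39° cos 30° - cos 39° sin 30° = 0.1564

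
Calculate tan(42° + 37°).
tan(42° + 37°) = (tan 42° + tan 37°)/(1 - tan 42° tan 37°) = 5.145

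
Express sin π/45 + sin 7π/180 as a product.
sin π/45 + sin 7π/180 = 2 sin(11π/360) cos(-π/120)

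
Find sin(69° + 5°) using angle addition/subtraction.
sin(69° + 5°) = sin 69° cos 5° + cos 69° sin 5° = 0.9613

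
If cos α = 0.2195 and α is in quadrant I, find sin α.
sin α = 0.9756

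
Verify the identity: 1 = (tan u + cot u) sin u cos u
RHS = (sin u/cos u + cos u/sin u) sin u cos u = ((sin²u + cos²u)/(sin u cos u)) · sin u cos u = sin²u + cos²u = 1 = LHS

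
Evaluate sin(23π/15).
sin(23π/15) = -0.9945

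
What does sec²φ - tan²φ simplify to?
sec²φ - tan²φ = 1 (using Pythagorean identity)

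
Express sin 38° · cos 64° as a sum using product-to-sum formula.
sin 38° cos 64° = (1/2)[sin(38°+64°) + sin(38°-64°)]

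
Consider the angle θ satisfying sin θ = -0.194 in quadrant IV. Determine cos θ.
cos θ = √(1 - sin²θ) = 0.981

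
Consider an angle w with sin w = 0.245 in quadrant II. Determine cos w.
cos w = ±√(1 - sin²w) = -0.9695 (negative in QII)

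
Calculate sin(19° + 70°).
sin(19° + 70°) = sin 19° cos 70° + cos 19° sin 70° = 0.9998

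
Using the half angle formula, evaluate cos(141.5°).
cos(141.5°) = -√((1 + cos 283°)/2) = -0.7826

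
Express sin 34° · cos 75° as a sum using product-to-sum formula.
sin 34° cos 75° = (1/2)[sin(34°+75°) + sin(34°-75°)]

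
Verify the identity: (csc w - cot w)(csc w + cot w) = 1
LHS = csc²w - cot²w = (1 + cot²w) - cot²w = 1 = RHS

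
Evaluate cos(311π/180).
cos(311π/180) = 0.6561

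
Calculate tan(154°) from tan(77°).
tan(154°) = 2 tan 77° / (1 - tan²77°) = -0.4877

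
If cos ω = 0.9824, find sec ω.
sec ω = 1/cos ω = 1.018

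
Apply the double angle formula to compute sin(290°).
sin(290°) = 2 sin 145° cos 145° = -0.9397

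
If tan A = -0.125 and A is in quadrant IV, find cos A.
cos A = 0.9923 (using tan²A + 1 = sec²A)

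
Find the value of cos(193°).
cos(193°) = -0.9744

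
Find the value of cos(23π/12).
cos(23π/12) = (√6+√2)/4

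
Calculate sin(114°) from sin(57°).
sin(114°) = 2 sin 57° cos 57° = 0.9135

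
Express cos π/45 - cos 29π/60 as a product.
cos π/45 - cos 29π/60 = -2 sin(91π/360) sin(-83π/360)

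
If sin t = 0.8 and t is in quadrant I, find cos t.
cos t = 0.6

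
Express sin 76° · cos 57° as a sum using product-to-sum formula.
sin 76° cos 57° = (1/2)[sin(76°+57°) + sin(76°-57°)]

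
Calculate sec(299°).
sec(299°) = 2.063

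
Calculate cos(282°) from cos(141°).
cos(282°) = cos²141° - sin²141° = 0.2079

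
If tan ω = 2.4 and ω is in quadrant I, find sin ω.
sin ω = 0.9231 (using tan²ω + 1 = sec²ω)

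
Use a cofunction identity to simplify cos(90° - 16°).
cos(90° - 16°) = sin(16°)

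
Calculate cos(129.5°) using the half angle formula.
cos(129.5°) = -√((1 + cos 259°)/2) = -0.6361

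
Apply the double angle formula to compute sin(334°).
sin(334°) = 2 sin 167° cos 167° = -0.4384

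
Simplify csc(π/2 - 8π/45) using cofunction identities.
csc(π/2 - 8π/45) = sec(8π/45)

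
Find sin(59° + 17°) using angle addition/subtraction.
sin(59° + 17°) = sin 59° cos 17° + cos 59° sin 17° = 0.9703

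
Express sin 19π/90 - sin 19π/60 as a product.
sin 19π/90 - sin 19π/60 = 2 cos(19π/72) sin(-19π/360)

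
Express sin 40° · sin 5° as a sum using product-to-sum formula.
sin 40° sin 5° = (1/2)[cos(40°-5°) - cos(40°+5°)]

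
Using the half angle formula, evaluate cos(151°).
cos(151°) = -√((1 + cos 302°)/2) = -0.8746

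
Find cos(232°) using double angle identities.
cos(232°) = cos²116° - sin²116° = -0.6157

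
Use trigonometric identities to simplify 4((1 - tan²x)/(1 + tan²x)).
4((1 - tan²x)/(1 + tan²x)) = 4(cos(2x)) (using Double angle)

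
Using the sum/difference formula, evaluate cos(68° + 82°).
cos(68° + 82°) = cos 68° cos 82° - sin 68° sin 82° = -√3/2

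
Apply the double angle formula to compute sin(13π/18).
sin(13π/18) = 2 sin 13π/36 cos 13π/36 = 0.766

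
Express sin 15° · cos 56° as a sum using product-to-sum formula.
sin 15° cos 56° = (1/2)[sin(15°+56°) + sin(15°-56°)]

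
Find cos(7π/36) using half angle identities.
cos(7π/36) = √((1 + cos 7π/18)/2) = 0.8192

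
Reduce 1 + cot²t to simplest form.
1 + cot²t = csc²t (using Pythagorean identity)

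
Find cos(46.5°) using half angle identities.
cos(46.5°) = √((1 + cos 93°)/2) = 0.6884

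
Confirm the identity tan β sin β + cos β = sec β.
LHS = sin²β/cos β + cos β = (sin²β + cos²β)/cos β = 1/cos β = sec β = RHS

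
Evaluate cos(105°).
cos(105°) = -(√6-√2)/4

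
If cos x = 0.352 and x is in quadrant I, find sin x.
sin x = 0.936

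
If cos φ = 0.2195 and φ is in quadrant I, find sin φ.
sin φ = 0.9756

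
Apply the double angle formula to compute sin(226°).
sin(226°) = 2 sin 113° cos 113° = -0.7193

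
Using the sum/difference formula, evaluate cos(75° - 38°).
cos(75° - 38°) = cos 75° cos 38° + sin 75° sin 38° = 0.7986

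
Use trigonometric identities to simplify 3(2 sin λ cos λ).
3(2 sin λ cos λ) = 3(sin(2λ)) (using Double angle)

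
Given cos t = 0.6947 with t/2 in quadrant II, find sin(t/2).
sin(t/2) = ±√((1 - cos t)/2); positive since t/2 ∈ QII, so sin(t/2) = 0.3907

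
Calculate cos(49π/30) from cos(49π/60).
cos(49π/30) = cos²49π/60 - sin²49π/60 = 0.4067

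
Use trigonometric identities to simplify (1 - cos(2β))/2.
(1 - cos(2β))/2 = sin²β (using Power reduction)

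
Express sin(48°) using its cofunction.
sin(48°) = cos(90° - 48°) = cos(42°)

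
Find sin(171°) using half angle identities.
sin(171°) = √((1 - cos 342°)/2) = 0.1564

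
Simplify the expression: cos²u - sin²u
cos²u - sin²u = cos(2u) (using Double angle)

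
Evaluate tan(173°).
tan(173°) = -0.1228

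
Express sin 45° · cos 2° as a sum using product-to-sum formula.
sin 45° cos 2° = (1/2)[sin(45°+2°) + sin(45°-2°)]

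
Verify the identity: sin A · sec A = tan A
LHS = sin A · (1/cos A) = sin A/cos A = tan A = RHS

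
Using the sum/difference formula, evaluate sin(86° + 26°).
sin(86° + 26°) = sin 86° cos 26° + cos 86° sin 26° = 0.9272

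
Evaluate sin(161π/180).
sin(161π/180) = 0.3256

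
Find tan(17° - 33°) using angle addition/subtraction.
tan(17° - 33°) = (tan 17° - tan 33°)/(1 + tan 17° tan 33°) = -0.2867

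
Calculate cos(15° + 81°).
cos(15° + 81°) = cos 15° cos 81° - sin 15° sin 81° = -0.1045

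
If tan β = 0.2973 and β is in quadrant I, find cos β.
cos β = 0.9585 (using tan²β + 1 = sec²β)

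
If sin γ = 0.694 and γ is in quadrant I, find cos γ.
cos γ = 0.72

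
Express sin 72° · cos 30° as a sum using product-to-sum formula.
sin 72° cos 30° = (1/2)[sin(72°+30°) + sin(72°-30°)]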